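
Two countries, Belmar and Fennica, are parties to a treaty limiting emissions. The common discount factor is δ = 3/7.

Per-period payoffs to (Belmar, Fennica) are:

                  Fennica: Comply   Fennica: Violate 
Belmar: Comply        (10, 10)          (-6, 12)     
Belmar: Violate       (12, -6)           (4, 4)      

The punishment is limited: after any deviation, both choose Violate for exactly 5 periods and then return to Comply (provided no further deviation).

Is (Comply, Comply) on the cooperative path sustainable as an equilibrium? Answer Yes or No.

IC: δ+…+δ^5 ≥ (12−10)/(10−4) = 1/3.
At δ = 3/7: partial sum = 0.7392 ≥ 0.3333. Cooperation sustainable.

Yes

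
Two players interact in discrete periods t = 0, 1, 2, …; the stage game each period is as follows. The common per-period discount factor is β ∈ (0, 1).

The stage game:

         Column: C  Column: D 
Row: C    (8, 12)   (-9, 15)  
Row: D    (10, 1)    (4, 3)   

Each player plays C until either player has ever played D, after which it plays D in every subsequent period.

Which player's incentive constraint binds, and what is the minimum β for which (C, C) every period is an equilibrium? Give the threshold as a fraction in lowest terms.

Row; β ≥ 1/3

Row: cooperation gives 8 each period; deviation gives 10 once then 4 forever.
  8/(1−β) ≥ 10 + 4β/(1−β) ⇒ β ≥ 2/6 = 1/3.
Column: cooperation gives 12 each period; deviation gives 15 once then 3 forever.
  β ≥ 3/12 = 1/4.
Both must hold, so the binding constraint is Row's: β ≥ 1/3.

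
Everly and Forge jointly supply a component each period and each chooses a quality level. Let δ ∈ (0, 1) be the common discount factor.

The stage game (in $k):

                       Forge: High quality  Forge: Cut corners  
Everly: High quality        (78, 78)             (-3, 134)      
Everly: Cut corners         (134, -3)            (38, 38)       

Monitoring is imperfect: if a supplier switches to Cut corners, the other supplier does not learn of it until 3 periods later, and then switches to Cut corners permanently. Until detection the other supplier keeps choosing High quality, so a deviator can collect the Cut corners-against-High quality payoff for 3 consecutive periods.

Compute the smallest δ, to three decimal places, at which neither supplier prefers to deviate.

The best deviation is to choose Cut corners for all 3 undetected periods, earning 134 each, then 38 forever once detected.
Deviation value: 134(1−δ^3)/(1−δ) + 38δ^3/(1−δ); cooperation value: 78/(1−δ).
IC: 78 ≥ 134(1−δ^3) + 38δ^3 = 134 − 96δ^3.
So δ^3 ≥ 56/96 = 7/12, giving δ ≥ (7/12)^(1/3) ≈ 0.836.

0.836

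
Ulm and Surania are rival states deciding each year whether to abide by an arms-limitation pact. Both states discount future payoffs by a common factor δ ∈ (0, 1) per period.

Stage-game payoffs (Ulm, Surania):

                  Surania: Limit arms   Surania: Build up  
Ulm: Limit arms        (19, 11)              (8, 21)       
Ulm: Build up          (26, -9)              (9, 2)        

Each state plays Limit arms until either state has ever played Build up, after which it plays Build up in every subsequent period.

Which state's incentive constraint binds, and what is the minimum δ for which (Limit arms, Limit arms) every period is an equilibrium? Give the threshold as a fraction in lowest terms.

Surania; δ ≥ 10/19

For Ulm: deviation gain 26−19 = 7, per-period punishment loss 19−9 = 10. IC gives δ ≥ 7/17.
For Surania: gain 10, loss 9 per period, so δ ≥ 10/19.
The tighter constraint is Surania's, so cooperation needs δ ≥ 10/19.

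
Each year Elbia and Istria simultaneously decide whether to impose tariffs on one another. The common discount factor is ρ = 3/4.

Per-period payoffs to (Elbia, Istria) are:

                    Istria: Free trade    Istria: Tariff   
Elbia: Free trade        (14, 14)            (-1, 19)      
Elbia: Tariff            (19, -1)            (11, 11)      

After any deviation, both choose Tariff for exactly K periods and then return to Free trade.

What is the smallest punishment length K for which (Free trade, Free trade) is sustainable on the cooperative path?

IC: ρ(1−ρ^K)/(1−ρ) ≥ (19−14)/(14−11) = 5/3.
With ρ = 3/4: need 1 − ρ^K ≥ 5/3·(1−3/4)/(3/4), i.e. ρ^K ≤ 0.4444.
Since (3/4)^2 = 0.5625 and (3/4)^3 = 0.4219, the smallest such K is 3.

3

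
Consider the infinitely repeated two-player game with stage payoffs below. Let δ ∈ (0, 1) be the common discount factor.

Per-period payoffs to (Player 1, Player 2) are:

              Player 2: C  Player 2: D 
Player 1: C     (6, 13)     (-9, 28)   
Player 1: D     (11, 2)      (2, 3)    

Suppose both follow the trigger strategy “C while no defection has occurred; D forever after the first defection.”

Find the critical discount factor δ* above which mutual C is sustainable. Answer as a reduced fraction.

Player 1: cooperation gives 6 each period; deviation gives 11 once then 2 forever.
  6/(1−δ) ≥ 11 + 2δ/(1−δ) ⇒ δ ≥ 5/9.
Player 2: cooperation gives 13 each period; deviation gives 28 once then 3 forever.
  δ ≥ 15/25 = 3/5.
Both must hold, so the binding constraint is Player 2's: δ ≥ 3/5.

3/5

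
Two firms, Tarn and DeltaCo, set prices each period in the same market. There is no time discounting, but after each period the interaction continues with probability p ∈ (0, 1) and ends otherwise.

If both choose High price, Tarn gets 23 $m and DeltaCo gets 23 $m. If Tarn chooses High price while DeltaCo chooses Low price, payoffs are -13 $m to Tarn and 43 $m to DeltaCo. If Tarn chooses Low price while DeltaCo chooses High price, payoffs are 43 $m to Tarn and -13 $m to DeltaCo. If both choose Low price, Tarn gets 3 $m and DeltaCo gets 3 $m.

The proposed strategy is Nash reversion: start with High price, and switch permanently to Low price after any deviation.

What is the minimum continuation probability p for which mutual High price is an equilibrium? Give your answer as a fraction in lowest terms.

1/2

With no time discounting, the continuation probability p plays the role of the discount factor.
Grim-trigger IC: 23/(1−p) ≥ 43 + 3p/(1−p) ⇒ p ≥ (43−23)/(43−3) = 1/2.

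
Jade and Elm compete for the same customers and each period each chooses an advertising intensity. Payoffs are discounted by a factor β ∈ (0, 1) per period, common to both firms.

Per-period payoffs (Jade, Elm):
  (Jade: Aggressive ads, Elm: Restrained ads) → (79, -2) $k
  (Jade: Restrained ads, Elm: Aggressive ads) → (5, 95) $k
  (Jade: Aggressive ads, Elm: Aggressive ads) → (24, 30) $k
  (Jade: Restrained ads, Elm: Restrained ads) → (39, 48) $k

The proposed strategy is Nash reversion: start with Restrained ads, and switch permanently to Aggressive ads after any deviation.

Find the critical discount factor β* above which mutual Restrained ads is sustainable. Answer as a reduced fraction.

Jade's threshold: (79−39)/(79−24) = 8/11.
Elm's threshold: (95−48)/(95−30) = 47/65.
8/11 > 47/65, so Jade binds and β* = 8/11.

8/11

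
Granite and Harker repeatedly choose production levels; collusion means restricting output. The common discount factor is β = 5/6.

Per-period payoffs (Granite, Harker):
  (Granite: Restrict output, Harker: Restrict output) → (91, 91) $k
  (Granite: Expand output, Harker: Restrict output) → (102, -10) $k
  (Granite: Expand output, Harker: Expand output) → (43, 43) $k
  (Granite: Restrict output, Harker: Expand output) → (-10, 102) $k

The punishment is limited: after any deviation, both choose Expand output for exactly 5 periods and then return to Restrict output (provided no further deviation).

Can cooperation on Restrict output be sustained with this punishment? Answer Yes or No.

Yes

IC: β+…+β^5 ≥ (102−91)/(91−43) = 11/48.
At β = 5/6: partial sum = 2.9906 ≥ 0.2292. Cooperation sustainable.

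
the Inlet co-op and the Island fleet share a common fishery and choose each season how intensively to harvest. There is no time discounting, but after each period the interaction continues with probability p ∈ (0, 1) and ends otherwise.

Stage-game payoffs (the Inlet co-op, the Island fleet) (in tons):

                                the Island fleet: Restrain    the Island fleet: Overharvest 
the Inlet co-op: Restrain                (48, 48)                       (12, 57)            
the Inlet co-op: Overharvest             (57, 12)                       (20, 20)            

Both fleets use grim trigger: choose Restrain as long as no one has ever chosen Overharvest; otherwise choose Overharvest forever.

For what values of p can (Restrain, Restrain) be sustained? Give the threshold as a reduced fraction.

Expected cooperation value is 48 + p·48 + p²·48 + … = 48/(1−p); deviation gives 57 + p·20/(1−p).
48 ≥ 57(1−p) + 20p ⇒ 37p ≥ 9 ⇒ p ≥ 9/37.

9/37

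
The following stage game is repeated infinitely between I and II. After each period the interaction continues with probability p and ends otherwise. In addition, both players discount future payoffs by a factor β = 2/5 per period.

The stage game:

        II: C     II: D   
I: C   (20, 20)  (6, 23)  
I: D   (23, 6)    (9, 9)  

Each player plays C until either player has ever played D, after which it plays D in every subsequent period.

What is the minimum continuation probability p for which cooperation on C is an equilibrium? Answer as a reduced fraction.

15/28

Expected continuation weight on next period's payoff is β·p = 2/5·p, which plays the role of the discount factor.
Cooperation requires 2/5·p ≥ (23−20)/(23−9) = 3/14, hence p ≥ 15/28.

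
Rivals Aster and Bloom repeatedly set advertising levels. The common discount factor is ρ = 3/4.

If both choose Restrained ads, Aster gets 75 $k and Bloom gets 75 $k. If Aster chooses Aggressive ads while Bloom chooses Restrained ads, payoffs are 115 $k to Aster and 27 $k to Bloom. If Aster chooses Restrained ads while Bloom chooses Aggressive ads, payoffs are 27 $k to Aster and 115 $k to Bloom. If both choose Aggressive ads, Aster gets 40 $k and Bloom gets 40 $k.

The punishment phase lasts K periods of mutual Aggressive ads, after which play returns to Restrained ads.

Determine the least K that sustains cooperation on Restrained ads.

2

Need Σ_{k=1}^{K} ρ^k ≥ (115−75)/(75−40) = 1.1429 at ρ = 3/4.
At K = 1 the sum is 0.7500 < 1.1429; at K = 2 it is 1.3125 ≥ 1.1429.
So the minimum punishment length is K = 2.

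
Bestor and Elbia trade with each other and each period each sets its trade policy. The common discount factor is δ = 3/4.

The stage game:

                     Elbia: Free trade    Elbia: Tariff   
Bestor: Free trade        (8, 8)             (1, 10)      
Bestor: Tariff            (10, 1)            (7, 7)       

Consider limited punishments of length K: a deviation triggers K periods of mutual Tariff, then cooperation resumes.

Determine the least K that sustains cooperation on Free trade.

4

No profitable deviation requires (8−7)(δ+…+δ^K) ≥ 10−8, i.e. δ+…+δ^K ≥ 2 ≈ 2.0000.
With δ = 3/4, the partial sums are K=1: 0.7500, K=2: 1.3125, K=3: 1.7344, K=4: 2.0508.
K = 4 is the first length at which the sum reaches 2.0000.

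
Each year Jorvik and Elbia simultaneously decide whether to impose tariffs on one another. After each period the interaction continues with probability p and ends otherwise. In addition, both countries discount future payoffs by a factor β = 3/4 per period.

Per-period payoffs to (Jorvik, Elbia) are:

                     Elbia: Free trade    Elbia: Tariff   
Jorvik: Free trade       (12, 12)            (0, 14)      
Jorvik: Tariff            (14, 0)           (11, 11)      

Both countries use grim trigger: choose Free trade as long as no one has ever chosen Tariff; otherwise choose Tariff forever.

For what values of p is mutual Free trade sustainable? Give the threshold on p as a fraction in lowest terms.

8/9

Expected continuation weight on next period's payoff is β·p = 3/4·p, which plays the role of the discount factor.
Cooperation requires 3/4·p ≥ (14−12)/(14−11) = 2/3, hence p ≥ 8/9.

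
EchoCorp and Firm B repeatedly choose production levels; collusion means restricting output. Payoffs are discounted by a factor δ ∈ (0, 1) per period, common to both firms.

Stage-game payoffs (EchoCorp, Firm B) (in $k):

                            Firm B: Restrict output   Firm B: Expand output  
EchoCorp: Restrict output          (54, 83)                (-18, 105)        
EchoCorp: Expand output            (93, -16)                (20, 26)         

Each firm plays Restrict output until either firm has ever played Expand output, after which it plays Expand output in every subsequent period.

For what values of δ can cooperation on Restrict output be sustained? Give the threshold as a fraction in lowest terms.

For EchoCorp: deviation gain 93−54 = 39, per-period punishment loss 54−20 = 34. IC gives δ ≥ 39/73.
For Firm B: gain 22, loss 57 per period, so δ ≥ 22/79.
The tighter constraint is EchoCorp's, so cooperation needs δ ≥ 39/73.

39/73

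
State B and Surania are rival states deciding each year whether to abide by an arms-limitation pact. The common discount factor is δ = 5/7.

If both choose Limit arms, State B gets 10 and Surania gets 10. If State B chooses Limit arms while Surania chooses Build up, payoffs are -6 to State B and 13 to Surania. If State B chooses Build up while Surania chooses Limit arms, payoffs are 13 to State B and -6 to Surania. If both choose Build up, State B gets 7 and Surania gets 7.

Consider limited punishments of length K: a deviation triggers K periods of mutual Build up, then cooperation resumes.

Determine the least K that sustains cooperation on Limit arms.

2

No profitable deviation requires (10−7)(δ+…+δ^K) ≥ 13−10, i.e. δ+…+δ^K ≥ 1 ≈ 1.0000.
With δ = 5/7, the partial sums are K=1: 0.7143, K=2: 1.2245.
K = 2 is the first length at which the sum reaches 1.0000.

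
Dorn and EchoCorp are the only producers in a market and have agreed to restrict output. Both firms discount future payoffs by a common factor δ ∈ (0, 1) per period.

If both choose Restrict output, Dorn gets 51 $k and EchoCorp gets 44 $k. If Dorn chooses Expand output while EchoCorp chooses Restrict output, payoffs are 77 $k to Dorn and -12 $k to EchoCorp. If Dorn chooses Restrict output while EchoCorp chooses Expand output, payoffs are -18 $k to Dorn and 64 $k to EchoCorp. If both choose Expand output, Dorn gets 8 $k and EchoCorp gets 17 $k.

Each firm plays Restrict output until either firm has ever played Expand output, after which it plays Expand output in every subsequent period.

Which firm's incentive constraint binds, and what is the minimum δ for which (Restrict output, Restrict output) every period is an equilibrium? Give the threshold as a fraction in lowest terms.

Dorn: cooperation gives 51 each period; deviation gives 77 once then 8 forever.
  51/(1−δ) ≥ 77 + 8δ/(1−δ) ⇒ δ ≥ 26/69.
EchoCorp: cooperation gives 44 each period; deviation gives 64 once then 17 forever.
  δ ≥ 20/47.
Both must hold, so the binding constraint is EchoCorp's: δ ≥ 20/47.

EchoCorp; δ ≥ 20/47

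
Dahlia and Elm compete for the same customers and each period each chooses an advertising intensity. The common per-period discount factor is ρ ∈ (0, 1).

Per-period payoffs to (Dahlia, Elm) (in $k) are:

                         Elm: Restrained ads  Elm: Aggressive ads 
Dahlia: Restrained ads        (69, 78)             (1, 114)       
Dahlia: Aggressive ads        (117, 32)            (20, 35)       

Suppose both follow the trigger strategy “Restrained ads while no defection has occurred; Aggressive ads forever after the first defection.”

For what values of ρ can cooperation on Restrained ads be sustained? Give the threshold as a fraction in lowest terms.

48/97

For Dahlia: deviation gain 117−69 = 48, per-period punishment loss 69−20 = 49. IC gives ρ ≥ 48/97.
For Elm: gain 36, loss 43 per period, so ρ ≥ 36/79.
The tighter constraint is Dahlia's, so cooperation needs ρ ≥ 48/97.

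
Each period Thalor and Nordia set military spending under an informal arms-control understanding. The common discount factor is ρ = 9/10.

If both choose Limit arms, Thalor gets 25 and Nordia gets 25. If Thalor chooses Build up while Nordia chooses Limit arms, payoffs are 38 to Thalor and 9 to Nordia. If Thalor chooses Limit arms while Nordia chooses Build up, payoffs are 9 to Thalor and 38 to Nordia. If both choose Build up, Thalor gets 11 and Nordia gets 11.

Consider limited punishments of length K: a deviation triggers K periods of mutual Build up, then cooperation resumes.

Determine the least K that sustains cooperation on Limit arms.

2

Need Σ_{k=1}^{K} ρ^k ≥ (38−25)/(25−11) = 0.9286 at ρ = 9/10.
At K = 1 the sum is 0.9000 < 0.9286; at K = 2 it is 1.7100 ≥ 0.9286.
So the minimum punishment length is K = 2.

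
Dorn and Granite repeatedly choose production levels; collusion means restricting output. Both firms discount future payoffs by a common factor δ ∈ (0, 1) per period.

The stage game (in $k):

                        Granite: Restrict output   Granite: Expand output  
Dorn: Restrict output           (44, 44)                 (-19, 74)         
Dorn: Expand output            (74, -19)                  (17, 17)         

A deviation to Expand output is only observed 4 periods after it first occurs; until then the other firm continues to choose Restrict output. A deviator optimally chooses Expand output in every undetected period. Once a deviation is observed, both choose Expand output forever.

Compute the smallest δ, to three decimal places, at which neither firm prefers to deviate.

0.852

A deviator earns 74 for 4 periods, then 17 forever; cooperating earns 44 forever. Multiplying the IC by (1−δ):
44 ≥ 74(1−δ^4) + 17δ^4, so 57·δ^4 ≥ 30 and δ^4 ≥ 10/19.
δ ≥ (10/19)^(1/4) ≈ 0.852.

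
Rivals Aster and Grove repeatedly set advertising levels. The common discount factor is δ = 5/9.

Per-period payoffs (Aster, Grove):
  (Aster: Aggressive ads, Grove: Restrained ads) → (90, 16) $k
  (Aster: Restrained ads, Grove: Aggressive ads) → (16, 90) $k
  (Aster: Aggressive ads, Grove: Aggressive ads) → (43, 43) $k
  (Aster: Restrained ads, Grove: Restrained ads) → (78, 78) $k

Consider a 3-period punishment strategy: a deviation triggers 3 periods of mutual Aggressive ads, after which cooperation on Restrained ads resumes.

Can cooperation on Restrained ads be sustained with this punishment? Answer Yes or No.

Comparing payoff streams over the 4 periods until play realigns: cooperate → 78(1+δ+…+δ^3); deviate → 90 + 43(δ+…+δ^3).
Cooperation is sustained iff (78−43)(δ+…+δ^3) ≥ 90−78.
δ+…+δ^3 = 5/9·(1−(5/9)^3)/(1−5/9) = 1.0357, and (90−78)/(78−43) = 0.3429.
1.0357 ≥ 0.3429, so cooperation is sustainable.

Yes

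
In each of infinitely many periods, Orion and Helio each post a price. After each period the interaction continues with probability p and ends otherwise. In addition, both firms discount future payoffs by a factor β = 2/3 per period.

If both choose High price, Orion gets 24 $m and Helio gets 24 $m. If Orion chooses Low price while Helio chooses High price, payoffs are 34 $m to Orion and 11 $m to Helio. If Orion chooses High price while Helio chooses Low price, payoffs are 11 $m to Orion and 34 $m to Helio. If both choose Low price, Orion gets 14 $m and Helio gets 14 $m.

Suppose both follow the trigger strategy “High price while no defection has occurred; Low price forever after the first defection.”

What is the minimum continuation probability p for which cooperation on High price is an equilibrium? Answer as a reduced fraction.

3/4

Expected continuation weight on next period's payoff is β·p = 2/3·p, which plays the role of the discount factor.
Cooperation requires 2/3·p ≥ (34−24)/(34−14) = 1/2, hence p ≥ 3/4.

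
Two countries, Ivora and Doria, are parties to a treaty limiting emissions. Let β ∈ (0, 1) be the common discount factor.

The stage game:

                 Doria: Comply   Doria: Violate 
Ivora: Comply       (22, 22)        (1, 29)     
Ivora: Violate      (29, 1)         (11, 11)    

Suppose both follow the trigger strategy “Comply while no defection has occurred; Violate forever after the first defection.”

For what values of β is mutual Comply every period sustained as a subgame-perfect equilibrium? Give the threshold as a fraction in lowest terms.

Cooperation forever yields 22 each period: 22/(1−β).
Deviating yields 29 once, then 11 forever: 29 + 11β/(1−β).
No profitable deviation requires 22/(1−β) ≥ 29 + 11β/(1−β).
Multiplying by (1−β): 22 ≥ 29(1−β) + 11β = 29 − 18β.
So 18β ≥ 7, i.e. β ≥ 7/18.

7/18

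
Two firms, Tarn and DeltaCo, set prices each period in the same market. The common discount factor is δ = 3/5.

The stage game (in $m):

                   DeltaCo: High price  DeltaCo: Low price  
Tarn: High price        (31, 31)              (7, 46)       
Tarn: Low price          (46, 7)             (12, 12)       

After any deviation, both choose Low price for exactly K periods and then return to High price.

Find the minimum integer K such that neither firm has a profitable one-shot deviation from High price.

IC: δ(1−δ^K)/(1−δ) ≥ (46−31)/(31−12) = 15/19.
With δ = 3/5: need 1 − δ^K ≥ 15/19·(1−3/5)/(3/5), i.e. δ^K ≤ 0.4737.
Since (3/5)^1 = 0.6000 and (3/5)^2 = 0.3600, the smallest such K is 2.

2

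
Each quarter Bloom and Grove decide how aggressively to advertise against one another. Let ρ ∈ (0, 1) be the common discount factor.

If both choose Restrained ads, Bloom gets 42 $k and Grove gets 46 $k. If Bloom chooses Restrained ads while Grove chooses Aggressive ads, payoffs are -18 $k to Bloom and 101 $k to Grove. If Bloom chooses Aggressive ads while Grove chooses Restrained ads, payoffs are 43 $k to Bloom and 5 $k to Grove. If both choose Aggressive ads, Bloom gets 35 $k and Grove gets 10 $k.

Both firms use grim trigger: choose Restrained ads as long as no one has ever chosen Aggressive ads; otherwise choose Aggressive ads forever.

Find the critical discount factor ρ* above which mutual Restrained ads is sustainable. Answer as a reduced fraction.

For Bloom: deviation gain 43−42 = 1, per-period punishment loss 42−35 = 7. IC gives ρ ≥ 1/8.
For Grove: gain 55, loss 36 per period, so ρ ≥ 55/91.
The tighter constraint is Grove's, so cooperation needs ρ ≥ 55/91.

55/91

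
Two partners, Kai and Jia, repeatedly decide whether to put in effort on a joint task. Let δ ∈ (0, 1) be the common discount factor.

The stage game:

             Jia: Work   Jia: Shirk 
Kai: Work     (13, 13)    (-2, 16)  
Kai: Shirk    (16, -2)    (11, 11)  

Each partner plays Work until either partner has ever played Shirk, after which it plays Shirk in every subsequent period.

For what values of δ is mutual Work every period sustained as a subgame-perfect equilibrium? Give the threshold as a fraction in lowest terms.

3/5

Under grim trigger the critical discount factor is (T−C)/(T−P) with T = 16, C = 13, P = 11.
δ* = (16−13)/(16−11) = 3/5.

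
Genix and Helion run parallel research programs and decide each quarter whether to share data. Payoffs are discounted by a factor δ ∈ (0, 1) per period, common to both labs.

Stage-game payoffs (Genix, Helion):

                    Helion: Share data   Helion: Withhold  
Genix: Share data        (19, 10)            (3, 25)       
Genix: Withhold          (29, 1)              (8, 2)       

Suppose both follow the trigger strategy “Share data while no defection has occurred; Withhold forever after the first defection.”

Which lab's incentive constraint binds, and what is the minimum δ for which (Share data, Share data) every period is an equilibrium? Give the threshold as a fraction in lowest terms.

Helion; δ ≥ 15/23

Genix: cooperation gives 19 each period; deviation gives 29 once then 8 forever.
  19/(1−δ) ≥ 29 + 8δ/(1−δ) ⇒ δ ≥ 10/21.
Helion: cooperation gives 10 each period; deviation gives 25 once then 2 forever.
  δ ≥ 15/23.
Both must hold, so the binding constraint is Helion's: δ ≥ 15/23.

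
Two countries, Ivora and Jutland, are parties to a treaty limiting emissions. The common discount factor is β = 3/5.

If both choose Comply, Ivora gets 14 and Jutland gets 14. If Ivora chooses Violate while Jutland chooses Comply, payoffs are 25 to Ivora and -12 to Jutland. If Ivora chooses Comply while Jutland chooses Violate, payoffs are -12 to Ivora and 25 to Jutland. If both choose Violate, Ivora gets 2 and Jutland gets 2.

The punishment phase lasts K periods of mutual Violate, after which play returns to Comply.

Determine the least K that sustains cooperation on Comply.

Need Σ_{k=1}^{K} β^k ≥ (25−14)/(14−2) = 0.9167 at β = 3/5.
At K = 1 the sum is 0.6000 < 0.9167; at K = 2 it is 0.9600 ≥ 0.9167.
So the minimum punishment length is K = 2.

2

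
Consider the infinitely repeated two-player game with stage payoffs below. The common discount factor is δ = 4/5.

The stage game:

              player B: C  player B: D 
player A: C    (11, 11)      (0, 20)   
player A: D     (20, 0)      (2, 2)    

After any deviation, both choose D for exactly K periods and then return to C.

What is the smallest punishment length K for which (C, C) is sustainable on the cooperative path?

No profitable deviation requires (11−2)(δ+…+δ^K) ≥ 20−11, i.e. δ+…+δ^K ≥ 1 ≈ 1.0000.
With δ = 4/5, the partial sums are K=1: 0.8000, K=2: 1.4400.
K = 2 is the first length at which the sum reaches 1.0000.

2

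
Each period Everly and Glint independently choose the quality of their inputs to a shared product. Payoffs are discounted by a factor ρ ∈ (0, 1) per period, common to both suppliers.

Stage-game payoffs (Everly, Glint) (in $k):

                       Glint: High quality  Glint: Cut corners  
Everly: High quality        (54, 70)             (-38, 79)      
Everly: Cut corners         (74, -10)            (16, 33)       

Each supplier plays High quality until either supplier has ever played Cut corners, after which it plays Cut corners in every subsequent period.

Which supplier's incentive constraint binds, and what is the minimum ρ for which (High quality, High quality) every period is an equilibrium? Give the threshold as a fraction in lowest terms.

Everly; ρ ≥ 10/29

Everly: cooperation gives 54 each period; deviation gives 74 once then 16 forever.
  54/(1−ρ) ≥ 74 + 16ρ/(1−ρ) ⇒ ρ ≥ 20/58 = 10/29.
Glint: cooperation gives 70 each period; deviation gives 79 once then 33 forever.
  ρ ≥ 9/46.
Both must hold, so the binding constraint is Everly's: ρ ≥ 10/29.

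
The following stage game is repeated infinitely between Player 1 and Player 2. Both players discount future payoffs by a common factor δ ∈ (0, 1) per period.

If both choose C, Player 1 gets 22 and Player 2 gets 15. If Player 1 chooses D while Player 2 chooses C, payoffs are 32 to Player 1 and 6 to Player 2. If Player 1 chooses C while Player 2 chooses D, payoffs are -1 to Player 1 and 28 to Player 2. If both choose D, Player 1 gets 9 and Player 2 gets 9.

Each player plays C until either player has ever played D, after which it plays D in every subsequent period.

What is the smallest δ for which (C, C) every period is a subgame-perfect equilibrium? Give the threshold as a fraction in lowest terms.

13/19

Player 1's threshold: (32−22)/(32−9) = 10/23.
Player 2's threshold: (28−15)/(28−9) = 13/19.
10/23 < 13/19, so Player 2 binds and δ* = 13/19.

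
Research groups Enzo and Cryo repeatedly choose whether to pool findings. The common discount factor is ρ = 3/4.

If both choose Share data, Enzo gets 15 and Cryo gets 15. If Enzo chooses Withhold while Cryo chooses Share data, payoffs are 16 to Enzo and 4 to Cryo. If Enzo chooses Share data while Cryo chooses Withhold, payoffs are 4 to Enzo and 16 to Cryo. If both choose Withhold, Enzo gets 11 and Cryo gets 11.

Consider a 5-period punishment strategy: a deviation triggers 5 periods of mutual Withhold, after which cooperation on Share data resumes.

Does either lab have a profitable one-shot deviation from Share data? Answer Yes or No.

IC: ρ+…+ρ^5 ≥ (16−15)/(15−11) = 1/4.
At ρ = 3/4: partial sum = 2.2881 ≥ 0.2500. Cooperation sustainable.

No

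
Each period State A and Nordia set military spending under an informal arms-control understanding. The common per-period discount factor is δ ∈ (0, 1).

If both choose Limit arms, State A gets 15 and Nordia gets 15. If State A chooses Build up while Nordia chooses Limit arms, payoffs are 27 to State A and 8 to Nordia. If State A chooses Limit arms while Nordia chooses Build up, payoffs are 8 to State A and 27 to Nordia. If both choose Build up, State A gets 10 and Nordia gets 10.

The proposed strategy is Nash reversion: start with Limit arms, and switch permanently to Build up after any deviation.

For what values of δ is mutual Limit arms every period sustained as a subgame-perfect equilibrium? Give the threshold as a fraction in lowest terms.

12/17

Under grim trigger the critical discount factor is (T−C)/(T−P) with T = 27, C = 15, P = 10.
δ* = (27−15)/(27−10) = 12/17.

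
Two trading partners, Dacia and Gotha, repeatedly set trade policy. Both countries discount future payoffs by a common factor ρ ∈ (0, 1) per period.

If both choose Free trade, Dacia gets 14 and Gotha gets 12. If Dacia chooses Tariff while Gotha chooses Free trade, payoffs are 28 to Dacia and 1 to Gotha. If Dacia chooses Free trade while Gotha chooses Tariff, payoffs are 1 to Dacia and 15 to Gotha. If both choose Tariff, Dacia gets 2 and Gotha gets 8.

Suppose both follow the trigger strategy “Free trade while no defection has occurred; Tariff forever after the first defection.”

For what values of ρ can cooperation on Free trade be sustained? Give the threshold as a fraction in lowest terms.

Dacia's threshold: (28−14)/(28−2) = 7/13.
Gotha's threshold: (15−12)/(15−8) = 3/7.
7/13 > 3/7, so Dacia binds and ρ* = 7/13.

7/13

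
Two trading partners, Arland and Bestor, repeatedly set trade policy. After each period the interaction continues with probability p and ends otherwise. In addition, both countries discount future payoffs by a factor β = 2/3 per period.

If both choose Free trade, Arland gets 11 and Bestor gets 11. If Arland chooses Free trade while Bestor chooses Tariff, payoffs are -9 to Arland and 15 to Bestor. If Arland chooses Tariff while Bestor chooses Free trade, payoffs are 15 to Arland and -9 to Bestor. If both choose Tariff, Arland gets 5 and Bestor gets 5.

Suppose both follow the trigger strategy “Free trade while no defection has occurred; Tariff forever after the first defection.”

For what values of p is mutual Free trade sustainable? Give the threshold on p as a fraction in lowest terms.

With continuation probability p and discount β, the effective per-period discount factor is βp.
Grim-trigger IC: βp ≥ (15−11)/(15−5) = 2/5.
So p ≥ (2/5)/(2/3) = 3/5.

3/5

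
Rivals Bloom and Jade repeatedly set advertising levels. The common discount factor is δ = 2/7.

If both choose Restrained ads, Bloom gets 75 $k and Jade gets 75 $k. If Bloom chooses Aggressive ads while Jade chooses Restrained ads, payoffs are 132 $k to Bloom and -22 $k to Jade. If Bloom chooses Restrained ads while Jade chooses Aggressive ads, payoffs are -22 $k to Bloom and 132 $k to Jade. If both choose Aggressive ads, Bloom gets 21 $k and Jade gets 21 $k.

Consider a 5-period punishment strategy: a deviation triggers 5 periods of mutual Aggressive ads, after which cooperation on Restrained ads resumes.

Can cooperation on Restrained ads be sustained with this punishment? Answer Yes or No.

Comparing payoff streams over the 6 periods until play realigns: cooperate → 75(1+δ+…+δ^5); deviate → 132 + 21(δ+…+δ^5).
Cooperation is sustained iff (75−21)(δ+…+δ^5) ≥ 132−75.
δ+…+δ^5 = 2/7·(1−(2/7)^5)/(1−2/7) = 0.3992, and (132−75)/(75−21) = 1.0556.
0.3992 < 1.0556, so cooperation is not sustainable.

No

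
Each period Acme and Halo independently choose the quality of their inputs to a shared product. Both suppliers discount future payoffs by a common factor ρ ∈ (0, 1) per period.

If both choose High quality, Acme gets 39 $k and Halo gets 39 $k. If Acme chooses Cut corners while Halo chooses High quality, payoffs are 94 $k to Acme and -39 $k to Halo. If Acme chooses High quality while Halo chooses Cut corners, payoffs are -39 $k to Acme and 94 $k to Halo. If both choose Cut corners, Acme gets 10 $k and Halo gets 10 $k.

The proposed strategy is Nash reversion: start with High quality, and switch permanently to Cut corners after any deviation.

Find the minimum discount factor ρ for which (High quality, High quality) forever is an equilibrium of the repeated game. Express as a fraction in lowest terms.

Under grim trigger the critical discount factor is (T−C)/(T−P) with T = 94, C = 39, P = 10.
ρ* = (94−39)/(94−10) = 55/84.

55/84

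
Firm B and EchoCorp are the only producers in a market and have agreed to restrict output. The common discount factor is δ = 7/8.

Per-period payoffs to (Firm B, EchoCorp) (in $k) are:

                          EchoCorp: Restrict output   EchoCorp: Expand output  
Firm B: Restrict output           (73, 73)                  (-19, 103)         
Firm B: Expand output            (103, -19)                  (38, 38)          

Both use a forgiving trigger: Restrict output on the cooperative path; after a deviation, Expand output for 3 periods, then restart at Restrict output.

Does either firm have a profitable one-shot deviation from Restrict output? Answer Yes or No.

No

IC: δ+…+δ^3 ≥ (103−73)/(73−38) = 6/7.
At δ = 7/8: partial sum = 2.3105 ≥ 0.8571. Cooperation sustainable.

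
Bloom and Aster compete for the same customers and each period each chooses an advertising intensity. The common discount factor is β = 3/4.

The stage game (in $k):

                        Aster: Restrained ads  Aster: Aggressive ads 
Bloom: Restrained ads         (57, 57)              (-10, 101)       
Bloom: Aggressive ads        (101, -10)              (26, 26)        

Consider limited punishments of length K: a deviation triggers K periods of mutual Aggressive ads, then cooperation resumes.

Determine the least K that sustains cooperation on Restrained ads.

No profitable deviation requires (57−26)(β+…+β^K) ≥ 101−57, i.e. β+…+β^K ≥ 44/31 ≈ 1.4194.
With β = 3/4, the partial sums are K=1: 0.7500, K=2: 1.3125, K=3: 1.7344.
K = 3 is the first length at which the sum reaches 1.4194.

3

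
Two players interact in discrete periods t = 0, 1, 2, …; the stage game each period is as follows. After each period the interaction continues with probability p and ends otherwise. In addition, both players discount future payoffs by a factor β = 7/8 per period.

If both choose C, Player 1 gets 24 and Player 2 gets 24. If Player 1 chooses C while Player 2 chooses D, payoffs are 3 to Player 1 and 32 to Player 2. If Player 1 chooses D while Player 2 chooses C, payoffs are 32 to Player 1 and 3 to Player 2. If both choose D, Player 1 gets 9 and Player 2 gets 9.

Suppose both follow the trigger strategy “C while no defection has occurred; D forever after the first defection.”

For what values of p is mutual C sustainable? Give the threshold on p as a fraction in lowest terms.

Expected continuation weight on next period's payoff is β·p = 7/8·p, which plays the role of the discount factor.
Cooperation requires 7/8·p ≥ (32−24)/(32−9) = 8/23, hence p ≥ 64/161.

64/161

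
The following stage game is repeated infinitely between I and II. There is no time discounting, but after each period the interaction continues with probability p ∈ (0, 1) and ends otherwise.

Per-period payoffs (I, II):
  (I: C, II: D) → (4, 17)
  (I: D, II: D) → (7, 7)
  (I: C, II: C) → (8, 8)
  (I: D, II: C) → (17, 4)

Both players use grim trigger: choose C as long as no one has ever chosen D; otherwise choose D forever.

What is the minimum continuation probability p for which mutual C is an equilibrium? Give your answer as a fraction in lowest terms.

With no time discounting, the continuation probability p plays the role of the discount factor.
Grim-trigger IC: 8/(1−p) ≥ 17 + 7p/(1−p) ⇒ p ≥ (17−8)/(17−7) = 9/10.

9/10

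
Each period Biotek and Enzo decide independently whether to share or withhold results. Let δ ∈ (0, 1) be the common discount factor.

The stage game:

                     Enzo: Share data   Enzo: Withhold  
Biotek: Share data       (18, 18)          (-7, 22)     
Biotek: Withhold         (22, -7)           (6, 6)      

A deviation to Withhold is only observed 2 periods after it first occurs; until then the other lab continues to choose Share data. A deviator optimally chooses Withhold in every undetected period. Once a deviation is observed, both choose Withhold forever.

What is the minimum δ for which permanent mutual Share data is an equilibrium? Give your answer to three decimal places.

0.500

The best deviation is to choose Withhold for all 2 undetected periods, earning 22 each, then 6 forever once detected.
Deviation value: 22(1−δ^2)/(1−δ) + 6δ^2/(1−δ); cooperation value: 18/(1−δ).
IC: 18 ≥ 22(1−δ^2) + 6δ^2 = 22 − 16δ^2.
So δ^2 ≥ 4/16 = 1/4, giving δ ≥ (1/4)^(1/2) ≈ 0.500.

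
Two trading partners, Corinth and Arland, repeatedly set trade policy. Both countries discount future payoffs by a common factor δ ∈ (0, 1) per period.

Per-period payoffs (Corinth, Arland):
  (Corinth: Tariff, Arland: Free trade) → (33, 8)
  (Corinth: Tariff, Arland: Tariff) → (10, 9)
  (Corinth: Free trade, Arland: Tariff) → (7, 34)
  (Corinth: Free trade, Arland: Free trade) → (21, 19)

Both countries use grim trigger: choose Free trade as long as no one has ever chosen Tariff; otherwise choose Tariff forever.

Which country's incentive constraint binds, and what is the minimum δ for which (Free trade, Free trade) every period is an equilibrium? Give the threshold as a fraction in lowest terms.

Corinth: cooperation gives 21 each period; deviation gives 33 once then 10 forever.
  21/(1−δ) ≥ 33 + 10δ/(1−δ) ⇒ δ ≥ 12/23.
Arland: cooperation gives 19 each period; deviation gives 34 once then 9 forever.
  δ ≥ 15/25 = 3/5.
Both must hold, so the binding constraint is Arland's: δ ≥ 3/5.

Arland; δ ≥ 3/5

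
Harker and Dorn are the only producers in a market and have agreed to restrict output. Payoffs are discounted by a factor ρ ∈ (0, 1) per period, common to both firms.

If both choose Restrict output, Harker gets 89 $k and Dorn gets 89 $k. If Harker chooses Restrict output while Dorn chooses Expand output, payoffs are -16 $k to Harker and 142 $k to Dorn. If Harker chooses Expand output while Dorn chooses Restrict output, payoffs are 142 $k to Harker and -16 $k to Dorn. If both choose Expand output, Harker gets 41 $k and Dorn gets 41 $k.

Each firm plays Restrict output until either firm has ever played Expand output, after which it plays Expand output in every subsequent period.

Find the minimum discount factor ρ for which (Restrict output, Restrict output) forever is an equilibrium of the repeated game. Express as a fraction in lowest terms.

One-period gain from deviating is 142 − 89 = 53. The loss is 89 − 41 = 48 in every subsequent period, with present value 48·ρ/(1−ρ).
Deviation is unprofitable when 48·ρ/(1−ρ) ≥ 53, i.e. ρ/(1−ρ) ≥ 53/48.
Equivalently ρ ≥ 53/(53+48) = 53/101.

53/101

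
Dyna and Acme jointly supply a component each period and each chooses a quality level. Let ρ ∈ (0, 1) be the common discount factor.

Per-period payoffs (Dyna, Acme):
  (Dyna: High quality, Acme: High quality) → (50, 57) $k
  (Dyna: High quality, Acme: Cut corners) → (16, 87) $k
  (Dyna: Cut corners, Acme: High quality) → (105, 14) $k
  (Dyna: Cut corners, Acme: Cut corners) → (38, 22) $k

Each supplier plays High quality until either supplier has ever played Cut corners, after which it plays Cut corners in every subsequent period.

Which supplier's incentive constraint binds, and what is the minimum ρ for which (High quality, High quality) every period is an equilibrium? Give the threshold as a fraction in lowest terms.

Dyna: cooperation gives 50 each period; deviation gives 105 once then 38 forever.
  50/(1−ρ) ≥ 105 + 38ρ/(1−ρ) ⇒ ρ ≥ 55/67.
Acme: cooperation gives 57 each period; deviation gives 87 once then 22 forever.
  ρ ≥ 30/65 = 6/13.
Both must hold, so the binding constraint is Dyna's: ρ ≥ 55/67.

Dyna; ρ ≥ 55/67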